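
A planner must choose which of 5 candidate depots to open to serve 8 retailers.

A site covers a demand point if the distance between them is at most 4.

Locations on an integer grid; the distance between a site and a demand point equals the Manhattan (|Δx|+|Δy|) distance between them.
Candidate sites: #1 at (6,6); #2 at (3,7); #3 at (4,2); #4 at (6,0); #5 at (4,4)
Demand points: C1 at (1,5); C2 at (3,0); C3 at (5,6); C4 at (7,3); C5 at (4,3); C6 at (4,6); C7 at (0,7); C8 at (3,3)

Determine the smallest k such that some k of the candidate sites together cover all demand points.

2

Coverage sets (demand points within 4 of each site):
  #1: {C3, C4, C6}
  #2: {C1, C3, C6, C7, C8}
  #3: {C2, C4, C5, C6, C8}
  #4: {C2, C4}
  #5: {C1, C3, C4, C5, C6, C8}
No single site covers all 8 demand points.
But {#2, #3} covers everything, so the minimum is 2.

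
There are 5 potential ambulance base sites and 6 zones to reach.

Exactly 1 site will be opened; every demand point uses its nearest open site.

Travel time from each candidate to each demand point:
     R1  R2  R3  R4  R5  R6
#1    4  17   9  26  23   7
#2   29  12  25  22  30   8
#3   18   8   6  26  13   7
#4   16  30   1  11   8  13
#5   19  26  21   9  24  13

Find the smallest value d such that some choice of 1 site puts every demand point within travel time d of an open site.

Open {#1}.
  Farthest demand point is R4 at travel time 26 (to #1); all others are ≤ 26.
With {#3} the worst case is 26.
With {#5} the worst case is 26.
No size-1 selection achieves below 26.

26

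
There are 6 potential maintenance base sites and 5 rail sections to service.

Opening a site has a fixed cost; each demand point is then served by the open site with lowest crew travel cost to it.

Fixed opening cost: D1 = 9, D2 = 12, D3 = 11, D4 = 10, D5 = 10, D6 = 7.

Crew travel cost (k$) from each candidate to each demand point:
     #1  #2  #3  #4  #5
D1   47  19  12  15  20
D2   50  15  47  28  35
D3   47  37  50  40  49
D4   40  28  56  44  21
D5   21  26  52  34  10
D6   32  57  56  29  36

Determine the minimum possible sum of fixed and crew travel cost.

96

Open {D1, D5}: assign each demand point to its cheapest open site.
  #1→D5 21, #2→D1 19, #3→D1 12, #4→D1 15, #5→D5 10
  crew travel cost 77, fixed 19 → total 96.
Compare {D1, D5, D6}: crew travel cost 77 + fixed 26 = 103.
Compare {D1, D2, D5}: crew travel cost 73 + fixed 31 = 104.
Compare {D1, D4, D5}: crew travel cost 77 + fixed 29 = 106.
All other subsets cost ≥ 103. Minimum total cost: 96.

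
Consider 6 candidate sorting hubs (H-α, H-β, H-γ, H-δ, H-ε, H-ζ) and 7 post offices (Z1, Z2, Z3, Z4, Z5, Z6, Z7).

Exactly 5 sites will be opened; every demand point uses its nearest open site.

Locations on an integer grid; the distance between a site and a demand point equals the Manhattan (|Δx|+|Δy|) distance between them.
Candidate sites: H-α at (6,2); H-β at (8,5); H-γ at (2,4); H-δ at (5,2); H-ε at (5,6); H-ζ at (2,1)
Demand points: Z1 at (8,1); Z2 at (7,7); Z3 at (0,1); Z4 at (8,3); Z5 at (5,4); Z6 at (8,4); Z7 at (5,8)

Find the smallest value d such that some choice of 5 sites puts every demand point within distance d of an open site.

Open {H-α, H-β, H-γ, H-ε, H-ζ}.
  Farthest demand point is Z1 at distance 3 (to H-α); all others are ≤ 3.
With {H-α, H-β, H-δ, H-ε, H-ζ} the worst case is 3.
With {H-α, H-γ, H-δ, H-ε, H-ζ} the worst case is 4.
No size-5 selection achieves below 3.

3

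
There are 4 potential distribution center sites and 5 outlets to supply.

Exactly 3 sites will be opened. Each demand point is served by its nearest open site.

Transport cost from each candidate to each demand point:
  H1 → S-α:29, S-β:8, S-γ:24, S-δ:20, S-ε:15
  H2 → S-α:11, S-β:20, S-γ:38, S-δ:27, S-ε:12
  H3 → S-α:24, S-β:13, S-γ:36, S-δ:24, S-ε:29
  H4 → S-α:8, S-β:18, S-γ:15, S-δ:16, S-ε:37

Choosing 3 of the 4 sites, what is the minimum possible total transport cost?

Open {H1, H2, H4}.
  S-α→H4 8, S-β→H1 8, S-γ→H4 15, S-δ→H4 16, S-ε→H2 12  ⇒ total 59.
Compare {H1, H3, H4}: total 62.
Compare {H2, H3, H4}: total 64.
No size-3 selection does better; minimum is 59.

59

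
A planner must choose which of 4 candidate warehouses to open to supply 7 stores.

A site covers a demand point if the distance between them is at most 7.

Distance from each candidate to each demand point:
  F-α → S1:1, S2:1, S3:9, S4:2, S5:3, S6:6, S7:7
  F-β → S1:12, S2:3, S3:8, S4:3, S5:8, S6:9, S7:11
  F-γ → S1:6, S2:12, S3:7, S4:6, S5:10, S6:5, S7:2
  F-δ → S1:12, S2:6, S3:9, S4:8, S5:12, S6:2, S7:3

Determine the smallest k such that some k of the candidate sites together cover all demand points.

Coverage sets (demand points within 7 of each site):
  F-α: {S1, S2, S4, S5, S6, S7}
  F-β: {S2, S4}
  F-γ: {S1, S3, S4, S6, S7}
  F-δ: {S2, S6, S7}
No single site covers all 7 demand points.
But {F-α, F-γ} covers everything, so the minimum is 2.

2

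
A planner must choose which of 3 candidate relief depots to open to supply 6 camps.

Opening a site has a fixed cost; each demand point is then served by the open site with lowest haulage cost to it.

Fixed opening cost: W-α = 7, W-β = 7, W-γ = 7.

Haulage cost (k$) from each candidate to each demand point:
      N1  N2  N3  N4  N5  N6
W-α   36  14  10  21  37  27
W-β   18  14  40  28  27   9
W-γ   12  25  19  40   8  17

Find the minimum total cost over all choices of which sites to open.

95

Open {W-α, W-β, W-γ}: assign each demand point to its cheapest open site.
  N1→W-γ 12, N2→W-α 14, N3→W-α 10, N4→W-α 21, N5→W-γ 8, N6→W-β 9
  haulage cost 74, fixed 21 → total 95.
Compare {W-α, W-γ}: haulage cost 82 + fixed 14 = 96.
Compare {W-β, W-γ}: haulage cost 90 + fixed 14 = 104.
Compare {W-α, W-β}: haulage cost 99 + fixed 14 = 113.
All other subsets cost ≥ 96. Minimum total cost: 95.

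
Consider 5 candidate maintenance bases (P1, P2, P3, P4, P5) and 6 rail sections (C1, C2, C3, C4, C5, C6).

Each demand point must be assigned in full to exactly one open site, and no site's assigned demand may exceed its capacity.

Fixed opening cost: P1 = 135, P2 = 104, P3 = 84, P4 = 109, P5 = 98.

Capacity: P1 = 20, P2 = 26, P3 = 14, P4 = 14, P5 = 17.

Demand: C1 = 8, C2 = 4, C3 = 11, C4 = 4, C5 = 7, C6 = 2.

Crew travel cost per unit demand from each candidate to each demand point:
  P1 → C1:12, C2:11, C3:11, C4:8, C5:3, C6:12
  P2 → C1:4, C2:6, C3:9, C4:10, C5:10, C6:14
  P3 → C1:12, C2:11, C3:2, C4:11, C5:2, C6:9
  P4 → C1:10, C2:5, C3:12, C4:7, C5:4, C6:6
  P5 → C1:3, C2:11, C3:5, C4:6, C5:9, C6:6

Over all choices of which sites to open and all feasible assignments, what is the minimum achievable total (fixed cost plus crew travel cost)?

394

Open {P2, P3}; cheapest assignment that respects the capacities:
  P2 (cap 26, load 23): C1, C2, C4, C5 — cost 8×4 + 4×6 + 4×10 + 7×10 = 166
  P3 (cap 14, load 13): C3, C6 — cost 11×2 + 2×9 = 40
  Shipping 206, fixed 188 → total 394.
  Any other capacity-feasible assignment to {P2, P3} ships for at least 206.
Compare {P2, P5}: its best feasible assignment gives total 419.
Compare {P3, P4, P5}: its best feasible assignment gives total 421.
Every other set of open sites that can feasibly serve all demand totals ≥ 419 even under its best assignment. Minimum: 394.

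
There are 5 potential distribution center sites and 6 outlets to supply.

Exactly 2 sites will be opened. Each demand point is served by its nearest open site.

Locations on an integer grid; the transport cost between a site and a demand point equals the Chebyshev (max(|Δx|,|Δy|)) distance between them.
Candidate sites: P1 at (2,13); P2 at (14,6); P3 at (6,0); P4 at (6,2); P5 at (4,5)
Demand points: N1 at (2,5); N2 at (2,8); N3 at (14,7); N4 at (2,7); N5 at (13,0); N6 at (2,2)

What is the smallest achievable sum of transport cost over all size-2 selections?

17

Open {P2, P5}.
  N1→P5 2, N2→P5 3, N3→P2 1, N4→P5 2, N5→P2 6, N6→P5 3  ⇒ total 17.
Compare {P3, P5}: total 25.
Compare {P4, P5}: total 25.
No size-2 selection does better; minimum is 17.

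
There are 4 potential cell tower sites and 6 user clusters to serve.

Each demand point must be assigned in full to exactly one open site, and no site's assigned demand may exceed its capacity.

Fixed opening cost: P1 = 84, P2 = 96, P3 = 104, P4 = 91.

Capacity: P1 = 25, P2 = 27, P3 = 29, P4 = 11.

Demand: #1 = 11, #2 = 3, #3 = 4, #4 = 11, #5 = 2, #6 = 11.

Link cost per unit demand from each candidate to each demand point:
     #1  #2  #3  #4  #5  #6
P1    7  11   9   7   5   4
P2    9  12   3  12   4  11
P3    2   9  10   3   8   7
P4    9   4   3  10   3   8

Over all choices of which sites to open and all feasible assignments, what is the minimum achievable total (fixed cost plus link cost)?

360

Open {P1, P3}; cheapest assignment that respects the capacities:
  P1 (cap 25, load 17): #3, #5, #6 — cost 4×9 + 2×5 + 11×4 = 90
  P3 (cap 29, load 25): #1, #2, #4 — cost 11×2 + 3×9 + 11×3 = 82
  Shipping 172, fixed 188 → total 360.
  Any other capacity-feasible assignment to {P1, P3} ships for at least 172.
Compare {P1, P3, P4}: its best feasible assignment gives total 408.
Compare {P2, P3}: its best feasible assignment gives total 423.
Every other set of open sites that can feasibly serve all demand totals ≥ 408 even under its best assignment. Minimum: 360.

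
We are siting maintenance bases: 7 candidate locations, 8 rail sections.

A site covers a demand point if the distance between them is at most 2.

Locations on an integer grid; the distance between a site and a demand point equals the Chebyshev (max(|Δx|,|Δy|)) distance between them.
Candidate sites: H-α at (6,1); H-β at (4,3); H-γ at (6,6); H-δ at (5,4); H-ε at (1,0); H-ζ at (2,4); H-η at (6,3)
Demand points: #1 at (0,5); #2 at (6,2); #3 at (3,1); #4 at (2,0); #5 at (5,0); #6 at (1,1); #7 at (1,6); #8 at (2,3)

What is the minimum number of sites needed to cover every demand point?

Coverage sets (demand points within 2 of each site):
  H-α: {#2, #5}
  H-β: {#2, #3, #8}
  H-γ: {}
  H-δ: {#2}
  H-ε: {#3, #4, #6}
  H-ζ: {#1, #7, #8}
  H-η: {#2}
No 2 sites suffice: every size-2 union leaves at least one demand point uncovered.
But {H-α, H-ε, H-ζ} covers everything, so the minimum is 3.

3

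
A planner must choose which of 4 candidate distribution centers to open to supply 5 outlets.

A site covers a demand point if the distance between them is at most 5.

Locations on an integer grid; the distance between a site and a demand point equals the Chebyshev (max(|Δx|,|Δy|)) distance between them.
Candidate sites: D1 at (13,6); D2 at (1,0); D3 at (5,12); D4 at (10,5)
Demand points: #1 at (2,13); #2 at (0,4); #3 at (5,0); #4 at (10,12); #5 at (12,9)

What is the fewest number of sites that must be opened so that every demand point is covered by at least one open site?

3

Coverage sets (demand points within 5 of each site):
  D1: {#5}
  D2: {#2, #3}
  D3: {#1, #4}
  D4: {#3, #5}
No 2 sites suffice: every size-2 union leaves at least one demand point uncovered.
But {D1, D2, D3} covers everything, so the minimum is 3.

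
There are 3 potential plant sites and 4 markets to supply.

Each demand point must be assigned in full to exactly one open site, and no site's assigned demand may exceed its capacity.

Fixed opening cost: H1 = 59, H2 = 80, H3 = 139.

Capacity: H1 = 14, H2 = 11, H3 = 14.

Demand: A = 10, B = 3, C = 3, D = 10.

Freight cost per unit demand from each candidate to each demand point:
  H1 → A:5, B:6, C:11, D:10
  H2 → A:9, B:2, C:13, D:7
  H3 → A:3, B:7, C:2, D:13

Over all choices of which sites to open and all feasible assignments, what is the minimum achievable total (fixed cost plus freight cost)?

Open {H1, H3}; cheapest assignment that respects the capacities:
  H1 (cap 14, load 13): B, D — cost 3×6 + 10×10 = 118
  H3 (cap 14, load 13): A, C — cost 10×3 + 3×2 = 36
  Shipping 154, fixed 198 → total 352.
  Any other capacity-feasible assignment to {H1, H3} ships for at least 154.
Compare {H1, H2, H3}: its best feasible assignment gives total 402.
Every other set of open sites that can feasibly serve all demand totals ≥ 402 even under its best assignment. Minimum: 352.

352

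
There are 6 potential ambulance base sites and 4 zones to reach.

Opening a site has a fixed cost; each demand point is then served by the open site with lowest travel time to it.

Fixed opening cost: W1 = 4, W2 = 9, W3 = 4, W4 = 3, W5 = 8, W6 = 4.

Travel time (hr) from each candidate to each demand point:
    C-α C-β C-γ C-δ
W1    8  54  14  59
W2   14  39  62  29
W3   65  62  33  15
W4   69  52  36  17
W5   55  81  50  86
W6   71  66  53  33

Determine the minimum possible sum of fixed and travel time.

93

Open {W1, W2, W3}: assign each demand point to its cheapest open site.
  C-α→W1 8, C-β→W2 39, C-γ→W1 14, C-δ→W3 15
  travel time 76, fixed 17 → total 93.
Compare {W1, W2, W4}: travel time 78 + fixed 16 = 94.
Compare {W1, W2, W3, W4}: travel time 76 + fixed 20 = 96.
Compare {W1, W2, W3, W6}: travel time 76 + fixed 21 = 97.
All other subsets cost ≥ 94. Minimum total cost: 93.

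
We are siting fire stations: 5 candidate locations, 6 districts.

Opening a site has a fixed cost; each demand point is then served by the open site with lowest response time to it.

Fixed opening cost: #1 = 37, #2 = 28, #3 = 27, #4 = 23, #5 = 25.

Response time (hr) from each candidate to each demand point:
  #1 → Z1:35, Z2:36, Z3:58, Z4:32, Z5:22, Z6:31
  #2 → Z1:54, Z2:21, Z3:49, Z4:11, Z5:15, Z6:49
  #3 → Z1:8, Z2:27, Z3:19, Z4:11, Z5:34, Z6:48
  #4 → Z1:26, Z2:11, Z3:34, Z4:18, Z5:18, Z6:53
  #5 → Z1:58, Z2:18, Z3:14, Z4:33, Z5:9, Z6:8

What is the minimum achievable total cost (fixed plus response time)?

Open {#3, #5}: assign each demand point to its cheapest open site.
  Z1→#3 8, Z2→#5 18, Z3→#5 14, Z4→#3 11, Z5→#5 9, Z6→#5 8
  response time 68, fixed 52 → total 120.
Compare {#4, #5}: response time 86 + fixed 48 = 134.
Compare {#3, #4, #5}: response time 61 + fixed 75 = 136.
Compare {#2, #3, #5}: response time 68 + fixed 80 = 148.
All other subsets cost ≥ 134. Minimum total cost: 120.

120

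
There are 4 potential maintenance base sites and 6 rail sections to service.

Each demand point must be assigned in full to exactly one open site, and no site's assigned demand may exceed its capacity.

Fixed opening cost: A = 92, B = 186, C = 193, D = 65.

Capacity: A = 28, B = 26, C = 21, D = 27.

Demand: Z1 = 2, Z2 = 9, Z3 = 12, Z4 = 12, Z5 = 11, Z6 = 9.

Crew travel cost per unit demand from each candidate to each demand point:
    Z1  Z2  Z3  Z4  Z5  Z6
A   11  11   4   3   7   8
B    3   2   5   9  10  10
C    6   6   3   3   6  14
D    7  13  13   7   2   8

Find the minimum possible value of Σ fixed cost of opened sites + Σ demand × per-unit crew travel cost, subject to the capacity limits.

545

Open {A, B, D}; cheapest assignment that respects the capacities:
  A (cap 28, load 24): Z3, Z4 — cost 12×4 + 12×3 = 84
  B (cap 26, load 11): Z1, Z2 — cost 2×3 + 9×2 = 24
  D (cap 27, load 20): Z5, Z6 — cost 11×2 + 9×8 = 94
  Shipping 202, fixed 343 → total 545.
  Any other capacity-feasible assignment to {A, B, D} ships for at least 202.
Compare {A, C, D}: its best feasible assignment gives total 584.
Compare {B, C, D}: its best feasible assignment gives total 658.
Every other set of open sites that can feasibly serve all demand totals ≥ 584 even under its best assignment. Minimum: 545.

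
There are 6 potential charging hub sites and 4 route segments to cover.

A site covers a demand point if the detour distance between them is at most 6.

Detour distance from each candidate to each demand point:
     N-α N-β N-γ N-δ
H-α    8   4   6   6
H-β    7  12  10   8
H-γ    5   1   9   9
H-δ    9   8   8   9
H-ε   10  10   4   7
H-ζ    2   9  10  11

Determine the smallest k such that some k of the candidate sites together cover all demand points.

2

Coverage sets (demand points within 6 of each site):
  H-α: {N-β, N-γ, N-δ}
  H-β: {}
  H-γ: {N-α, N-β}
  H-δ: {}
  H-ε: {N-γ}
  H-ζ: {N-α}
No single site covers all 4 demand points.
But {H-α, H-γ} covers everything, so the minimum is 2.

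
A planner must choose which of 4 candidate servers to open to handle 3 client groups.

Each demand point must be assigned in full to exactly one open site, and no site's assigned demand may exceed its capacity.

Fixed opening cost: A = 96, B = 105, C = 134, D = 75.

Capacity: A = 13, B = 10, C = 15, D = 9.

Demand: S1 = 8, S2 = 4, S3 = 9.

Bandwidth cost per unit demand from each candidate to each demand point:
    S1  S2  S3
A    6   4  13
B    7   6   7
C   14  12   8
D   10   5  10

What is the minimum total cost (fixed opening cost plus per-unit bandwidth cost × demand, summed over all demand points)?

Open {A, D}; cheapest assignment that respects the capacities:
  A (cap 13, load 12): S1, S2 — cost 8×6 + 4×4 = 64
  D (cap 9, load 9): S3 — cost 9×10 = 90
  Shipping 154, fixed 171 → total 325.
  Any other capacity-feasible assignment to {A, D} ships for at least 154.
Compare {A, B}: its best feasible assignment gives total 328.
Compare {A, C}: its best feasible assignment gives total 366.
Every other set of open sites that can feasibly serve all demand totals ≥ 328 even under its best assignment. Minimum: 325.

325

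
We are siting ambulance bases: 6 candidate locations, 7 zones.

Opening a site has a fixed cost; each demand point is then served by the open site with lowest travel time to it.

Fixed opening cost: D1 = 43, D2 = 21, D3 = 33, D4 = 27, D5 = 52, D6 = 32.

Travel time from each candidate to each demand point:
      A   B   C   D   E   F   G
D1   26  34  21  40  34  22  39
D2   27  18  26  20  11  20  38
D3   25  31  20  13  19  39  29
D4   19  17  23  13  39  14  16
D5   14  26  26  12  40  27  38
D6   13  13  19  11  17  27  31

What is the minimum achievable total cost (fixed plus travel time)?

161

Open {D2, D4}: assign each demand point to its cheapest open site.
  A→D4 19, B→D4 17, C→D4 23, D→D4 13, E→D2 11, F→D4 14, G→D4 16
  travel time 113, fixed 48 → total 161.
Compare {D4, D6}: travel time 103 + fixed 59 = 162.
Compare {D6}: travel time 131 + fixed 32 = 163.
Compare {D4}: travel time 141 + fixed 27 = 168.
All other subsets cost ≥ 162. Minimum total cost: 161.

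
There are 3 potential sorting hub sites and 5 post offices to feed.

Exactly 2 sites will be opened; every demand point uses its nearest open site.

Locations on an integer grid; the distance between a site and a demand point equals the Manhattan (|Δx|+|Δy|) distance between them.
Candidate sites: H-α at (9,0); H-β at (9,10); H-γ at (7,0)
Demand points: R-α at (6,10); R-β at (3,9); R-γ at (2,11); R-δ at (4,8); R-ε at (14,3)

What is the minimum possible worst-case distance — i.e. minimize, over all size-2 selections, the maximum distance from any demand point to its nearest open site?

Open {H-α, H-β}.
  Farthest demand point is R-γ at distance 8 (to H-β); all others are ≤ 8.
With {H-β, H-γ} the worst case is 10.
With {H-α, H-γ} the worst case is 16.
No size-2 selection achieves below 8.

8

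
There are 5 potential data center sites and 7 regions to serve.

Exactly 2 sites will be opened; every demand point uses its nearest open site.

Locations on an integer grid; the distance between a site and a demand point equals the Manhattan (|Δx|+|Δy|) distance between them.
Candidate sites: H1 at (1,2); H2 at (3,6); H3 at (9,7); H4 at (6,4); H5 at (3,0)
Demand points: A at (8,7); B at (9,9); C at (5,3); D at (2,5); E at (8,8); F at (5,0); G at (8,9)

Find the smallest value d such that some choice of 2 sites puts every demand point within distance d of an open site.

5

Open {H3, H4}.
  Farthest demand point is D at distance 5 (to H4); all others are ≤ 5.
With {H1, H3} the worst case is 6.
With {H3, H5} the worst case is 6.
No size-2 selection achieves below 5.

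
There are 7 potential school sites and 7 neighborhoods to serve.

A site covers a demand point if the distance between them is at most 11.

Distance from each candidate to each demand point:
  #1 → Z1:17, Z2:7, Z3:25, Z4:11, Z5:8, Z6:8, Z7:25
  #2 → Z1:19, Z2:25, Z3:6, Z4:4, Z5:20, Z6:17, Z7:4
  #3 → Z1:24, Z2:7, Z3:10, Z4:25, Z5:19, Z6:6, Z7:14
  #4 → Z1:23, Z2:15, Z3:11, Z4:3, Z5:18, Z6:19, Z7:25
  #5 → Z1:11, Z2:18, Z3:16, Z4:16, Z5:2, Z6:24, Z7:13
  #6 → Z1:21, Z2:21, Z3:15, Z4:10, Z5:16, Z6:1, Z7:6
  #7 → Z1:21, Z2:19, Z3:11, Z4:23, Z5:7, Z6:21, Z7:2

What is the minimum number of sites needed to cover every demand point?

3

Coverage sets (demand points within 11 of each site):
  #1: {Z2, Z4, Z5, Z6}
  #2: {Z3, Z4, Z7}
  #3: {Z2, Z3, Z6}
  #4: {Z3, Z4}
  #5: {Z1, Z5}
  #6: {Z4, Z6, Z7}
  #7: {Z3, Z5, Z7}
No 2 sites suffice: every size-2 union leaves at least one demand point uncovered.
But {#1, #2, #5} covers everything, so the minimum is 3.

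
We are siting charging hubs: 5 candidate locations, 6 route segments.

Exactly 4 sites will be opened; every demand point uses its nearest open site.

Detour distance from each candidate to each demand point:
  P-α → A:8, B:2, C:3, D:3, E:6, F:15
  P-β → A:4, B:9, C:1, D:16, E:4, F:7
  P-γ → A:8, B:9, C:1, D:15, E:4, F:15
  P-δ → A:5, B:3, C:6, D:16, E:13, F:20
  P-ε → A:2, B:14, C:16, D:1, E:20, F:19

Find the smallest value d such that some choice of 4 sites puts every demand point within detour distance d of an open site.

7

Open {P-α, P-β, P-γ, P-δ}.
  Farthest demand point is F at detour distance 7 (to P-β); all others are ≤ 7.
With {P-α, P-β, P-γ, P-ε} the worst case is 7.
With {P-α, P-β, P-δ, P-ε} the worst case is 7.
No size-4 selection achieves below 7.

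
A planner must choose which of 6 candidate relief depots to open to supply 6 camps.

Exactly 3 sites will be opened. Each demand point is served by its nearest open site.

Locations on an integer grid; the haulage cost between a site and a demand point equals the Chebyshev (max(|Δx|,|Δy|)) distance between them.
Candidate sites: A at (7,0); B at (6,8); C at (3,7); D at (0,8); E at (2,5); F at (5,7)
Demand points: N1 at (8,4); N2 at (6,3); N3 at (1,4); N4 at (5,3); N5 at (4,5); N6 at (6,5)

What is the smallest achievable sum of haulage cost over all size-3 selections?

Open {A, E, F}.
  N1→F 3, N2→A 3, N3→E 1, N4→A 3, N5→E 2, N6→F 2  ⇒ total 14.
Compare {B, E, F}: total 15.
Compare {C, E, F}: total 15.
No size-3 selection does better; minimum is 14.

14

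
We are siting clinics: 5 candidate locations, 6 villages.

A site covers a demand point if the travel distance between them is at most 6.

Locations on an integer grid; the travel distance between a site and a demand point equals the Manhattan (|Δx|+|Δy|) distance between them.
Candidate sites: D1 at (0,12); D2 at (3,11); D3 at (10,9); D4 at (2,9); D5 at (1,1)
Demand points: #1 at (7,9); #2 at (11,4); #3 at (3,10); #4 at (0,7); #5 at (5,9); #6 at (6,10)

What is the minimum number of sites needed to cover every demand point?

2

Coverage sets (demand points within 6 of each site):
  D1: {#3, #4}
  D2: {#1, #3, #5, #6}
  D3: {#1, #2, #5, #6}
  D4: {#1, #3, #4, #5, #6}
  D5: {}
No single site covers all 6 demand points.
But {D1, D3} covers everything, so the minimum is 2.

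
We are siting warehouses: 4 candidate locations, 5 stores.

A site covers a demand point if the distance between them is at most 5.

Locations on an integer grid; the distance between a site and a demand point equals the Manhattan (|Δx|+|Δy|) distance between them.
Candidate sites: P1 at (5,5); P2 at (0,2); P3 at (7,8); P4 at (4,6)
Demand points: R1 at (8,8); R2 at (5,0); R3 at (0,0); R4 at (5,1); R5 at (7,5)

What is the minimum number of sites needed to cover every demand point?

Coverage sets (demand points within 5 of each site):
  P1: {R2, R4, R5}
  P2: {R3}
  P3: {R1, R5}
  P4: {R5}
No 2 sites suffice: every size-2 union leaves at least one demand point uncovered.
But {P1, P2, P3} covers everything, so the minimum is 3.

3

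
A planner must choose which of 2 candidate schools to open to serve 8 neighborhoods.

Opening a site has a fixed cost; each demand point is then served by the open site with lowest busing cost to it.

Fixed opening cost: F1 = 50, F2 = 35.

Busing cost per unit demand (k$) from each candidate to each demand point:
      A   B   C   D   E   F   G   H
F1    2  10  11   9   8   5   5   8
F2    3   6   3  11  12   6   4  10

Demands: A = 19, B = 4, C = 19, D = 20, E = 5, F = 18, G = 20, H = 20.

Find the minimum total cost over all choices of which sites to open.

Open {F1, F2}: assign each demand point to its cheapest open site.
  A→F1 19×2=38, B→F2 4×6=24, C→F2 19×3=57, D→F1 20×9=180, E→F1 5×8=40, F→F1 18×5=90, G→F2 20×4=80, H→F1 20×8=160
  busing cost 669, fixed 85 → total 754.
Compare {F2}: busing cost 806 + fixed 35 = 841.
Compare {F1}: busing cost 857 + fixed 50 = 907.

754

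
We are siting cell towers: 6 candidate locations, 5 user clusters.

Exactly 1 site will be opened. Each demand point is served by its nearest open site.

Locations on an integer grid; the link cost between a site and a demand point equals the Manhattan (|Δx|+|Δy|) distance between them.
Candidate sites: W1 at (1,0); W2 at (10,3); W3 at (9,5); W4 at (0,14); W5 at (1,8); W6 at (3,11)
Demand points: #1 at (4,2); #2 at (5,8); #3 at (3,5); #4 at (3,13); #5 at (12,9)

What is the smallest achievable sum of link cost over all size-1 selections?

34

Open {W6}.
  #1→W6 10, #2→W6 5, #3→W6 6, #4→W6 2, #5→W6 11  ⇒ total 34.
Compare {W5}: total 37.
Compare {W3}: total 42.
No size-1 selection does better; minimum is 34.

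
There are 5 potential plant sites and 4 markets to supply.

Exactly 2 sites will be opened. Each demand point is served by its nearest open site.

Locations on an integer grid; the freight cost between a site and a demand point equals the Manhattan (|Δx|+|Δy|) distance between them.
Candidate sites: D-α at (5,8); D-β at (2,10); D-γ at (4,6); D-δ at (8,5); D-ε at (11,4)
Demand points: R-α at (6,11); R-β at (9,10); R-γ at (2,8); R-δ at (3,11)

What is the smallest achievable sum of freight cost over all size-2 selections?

Open {D-α, D-β}.
  R-α→D-α 4, R-β→D-α 6, R-γ→D-β 2, R-δ→D-β 2  ⇒ total 14.
Compare {D-β, D-δ}: total 15.
Compare {D-β, D-γ}: total 16.
No size-2 selection does better; minimum is 14.

14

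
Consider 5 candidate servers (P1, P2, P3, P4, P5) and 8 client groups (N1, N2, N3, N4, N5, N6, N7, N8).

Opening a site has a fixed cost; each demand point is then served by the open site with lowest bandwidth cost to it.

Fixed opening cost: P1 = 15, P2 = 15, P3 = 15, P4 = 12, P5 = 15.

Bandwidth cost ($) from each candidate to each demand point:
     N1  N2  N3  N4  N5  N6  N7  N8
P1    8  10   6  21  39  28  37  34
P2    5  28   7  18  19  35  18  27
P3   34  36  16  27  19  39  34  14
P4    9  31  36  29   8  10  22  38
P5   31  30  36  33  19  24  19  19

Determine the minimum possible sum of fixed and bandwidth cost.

Open {P1, P3, P4}: assign each demand point to its cheapest open site.
  N1→P1 8, N2→P1 10, N3→P1 6, N4→P1 21, N5→P4 8, N6→P4 10, N7→P4 22, N8→P3 14
  bandwidth cost 99, fixed 42 → total 141.
Compare {P1, P4, P5}: bandwidth cost 101 + fixed 42 = 143.
Compare {P1, P2, P4}: bandwidth cost 102 + fixed 42 = 144.
Compare {P1, P4}: bandwidth cost 119 + fixed 27 = 146.
All other subsets cost ≥ 143. Minimum total cost: 141.

141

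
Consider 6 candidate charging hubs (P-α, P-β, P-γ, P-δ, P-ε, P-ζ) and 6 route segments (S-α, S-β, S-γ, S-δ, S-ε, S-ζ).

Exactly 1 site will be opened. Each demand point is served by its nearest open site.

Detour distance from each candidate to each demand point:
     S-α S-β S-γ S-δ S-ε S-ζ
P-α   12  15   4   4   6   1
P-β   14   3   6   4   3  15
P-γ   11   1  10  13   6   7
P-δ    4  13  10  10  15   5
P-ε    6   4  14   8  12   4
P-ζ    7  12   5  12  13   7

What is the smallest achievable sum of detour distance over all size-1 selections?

42

Open {P-α}.
  S-α→P-α 12, S-β→P-α 15, S-γ→P-α 4, S-δ→P-α 4, S-ε→P-α 6, S-ζ→P-α 1  ⇒ total 42.
Compare {P-β}: total 45.
Compare {P-γ}: total 48.
No size-1 selection does better; minimum is 42.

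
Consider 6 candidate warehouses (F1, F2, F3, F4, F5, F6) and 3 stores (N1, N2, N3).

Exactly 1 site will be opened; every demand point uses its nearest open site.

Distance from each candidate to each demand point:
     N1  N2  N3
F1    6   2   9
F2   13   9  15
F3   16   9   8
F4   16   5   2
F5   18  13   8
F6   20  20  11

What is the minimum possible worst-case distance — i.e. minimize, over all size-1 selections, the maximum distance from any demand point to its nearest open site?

9

Open {F1}.
  Farthest demand point is N3 at distance 9 (to F1); all others are ≤ 9.
With {F2} the worst case is 15.
With {F3} the worst case is 16.
No size-1 selection achieves below 9.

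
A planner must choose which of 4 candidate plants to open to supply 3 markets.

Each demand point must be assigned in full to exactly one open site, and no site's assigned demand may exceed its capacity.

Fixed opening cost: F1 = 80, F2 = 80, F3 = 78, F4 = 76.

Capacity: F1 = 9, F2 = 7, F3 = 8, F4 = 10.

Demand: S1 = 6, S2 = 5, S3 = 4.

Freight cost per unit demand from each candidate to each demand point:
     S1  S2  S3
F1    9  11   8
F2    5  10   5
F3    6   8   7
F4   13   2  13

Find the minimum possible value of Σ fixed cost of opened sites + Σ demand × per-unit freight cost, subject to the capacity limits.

Open {F2, F4}; cheapest assignment that respects the capacities:
  F2 (cap 7, load 6): S1 — cost 6×5 = 30
  F4 (cap 10, load 9): S2, S3 — cost 5×2 + 4×13 = 62
  Shipping 92, fixed 156 → total 248.
  Any other capacity-feasible assignment to {F2, F4} ships for at least 92.
Compare {F3, F4}: its best feasible assignment gives total 252.
Compare {F1, F4}: its best feasible assignment gives total 272.
Every other set of open sites that can feasibly serve all demand totals ≥ 252 even under its best assignment. Minimum: 248.

248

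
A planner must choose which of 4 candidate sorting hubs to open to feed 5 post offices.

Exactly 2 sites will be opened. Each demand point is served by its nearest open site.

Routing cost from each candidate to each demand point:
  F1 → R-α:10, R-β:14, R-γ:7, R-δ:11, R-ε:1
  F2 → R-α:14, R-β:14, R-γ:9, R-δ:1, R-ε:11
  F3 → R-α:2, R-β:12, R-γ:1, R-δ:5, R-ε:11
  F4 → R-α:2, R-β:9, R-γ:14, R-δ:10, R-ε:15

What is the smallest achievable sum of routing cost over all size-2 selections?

Open {F1, F3}.
  R-α→F3 2, R-β→F3 12, R-γ→F3 1, R-δ→F3 5, R-ε→F1 1  ⇒ total 21.
Compare {F2, F3}: total 27.
Compare {F3, F4}: total 28.
No size-2 selection does better; minimum is 21.

21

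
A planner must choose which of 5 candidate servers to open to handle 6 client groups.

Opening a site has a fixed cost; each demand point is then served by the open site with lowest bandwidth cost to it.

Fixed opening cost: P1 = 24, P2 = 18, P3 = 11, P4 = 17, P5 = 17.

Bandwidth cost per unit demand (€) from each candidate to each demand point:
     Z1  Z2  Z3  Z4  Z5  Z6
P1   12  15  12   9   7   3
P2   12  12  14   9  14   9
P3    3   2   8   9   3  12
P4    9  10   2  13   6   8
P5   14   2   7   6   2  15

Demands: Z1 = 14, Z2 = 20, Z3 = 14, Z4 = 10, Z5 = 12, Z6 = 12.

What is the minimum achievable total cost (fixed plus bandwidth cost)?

299

Open {P1, P3, P4, P5}: assign each demand point to its cheapest open site.
  Z1→P3 14×3=42, Z2→P3 20×2=40, Z3→P4 14×2=28, Z4→P5 10×6=60, Z5→P5 12×2=24, Z6→P1 12×3=36
  bandwidth cost 230, fixed 69 → total 299.
Compare {P1, P2, P3, P4, P5}: bandwidth cost 230 + fixed 87 = 317.
Compare {P1, P3, P4}: bandwidth cost 272 + fixed 52 = 324.
Compare {P3, P4, P5}: bandwidth cost 290 + fixed 45 = 335.
All other subsets cost ≥ 317. Minimum total cost: 299.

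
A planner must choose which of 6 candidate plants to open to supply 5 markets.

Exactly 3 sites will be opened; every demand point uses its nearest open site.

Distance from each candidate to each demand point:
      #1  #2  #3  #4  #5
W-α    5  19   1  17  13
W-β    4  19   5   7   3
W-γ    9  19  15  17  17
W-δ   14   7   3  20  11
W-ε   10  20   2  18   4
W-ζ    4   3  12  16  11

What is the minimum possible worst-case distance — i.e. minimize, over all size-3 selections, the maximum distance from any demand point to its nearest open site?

7

Open {W-α, W-β, W-δ}.
  Farthest demand point is #2 at distance 7 (to W-δ); all others are ≤ 7.
With {W-α, W-β, W-ζ} the worst case is 7.
With {W-β, W-γ, W-δ} the worst case is 7.
No size-3 selection achieves below 7.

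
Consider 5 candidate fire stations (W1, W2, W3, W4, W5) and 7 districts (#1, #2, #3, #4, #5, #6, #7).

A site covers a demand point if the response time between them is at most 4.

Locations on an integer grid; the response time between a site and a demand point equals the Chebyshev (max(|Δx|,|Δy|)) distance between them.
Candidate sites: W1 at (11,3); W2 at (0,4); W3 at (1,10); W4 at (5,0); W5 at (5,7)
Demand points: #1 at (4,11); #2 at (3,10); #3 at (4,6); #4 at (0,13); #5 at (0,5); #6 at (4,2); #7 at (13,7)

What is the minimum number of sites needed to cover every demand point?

Coverage sets (demand points within 4 of each site):
  W1: {#7}
  W2: {#3, #5, #6}
  W3: {#1, #2, #3, #4}
  W4: {#6}
  W5: {#1, #2, #3}
No 2 sites suffice: every size-2 union leaves at least one demand point uncovered.
But {W1, W2, W3} covers everything, so the minimum is 3.

3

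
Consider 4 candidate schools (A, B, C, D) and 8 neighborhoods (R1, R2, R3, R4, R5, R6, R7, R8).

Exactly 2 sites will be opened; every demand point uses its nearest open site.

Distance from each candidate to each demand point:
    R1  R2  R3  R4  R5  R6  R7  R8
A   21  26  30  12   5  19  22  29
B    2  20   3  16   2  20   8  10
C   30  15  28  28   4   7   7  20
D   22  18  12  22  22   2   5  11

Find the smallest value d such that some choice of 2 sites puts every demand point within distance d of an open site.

16

Open {B, C}.
  Farthest demand point is R4 at distance 16 (to B); all others are ≤ 16.
With {B, D} the worst case is 18.
With {A, B} the worst case is 20.
No size-2 selection achieves below 16.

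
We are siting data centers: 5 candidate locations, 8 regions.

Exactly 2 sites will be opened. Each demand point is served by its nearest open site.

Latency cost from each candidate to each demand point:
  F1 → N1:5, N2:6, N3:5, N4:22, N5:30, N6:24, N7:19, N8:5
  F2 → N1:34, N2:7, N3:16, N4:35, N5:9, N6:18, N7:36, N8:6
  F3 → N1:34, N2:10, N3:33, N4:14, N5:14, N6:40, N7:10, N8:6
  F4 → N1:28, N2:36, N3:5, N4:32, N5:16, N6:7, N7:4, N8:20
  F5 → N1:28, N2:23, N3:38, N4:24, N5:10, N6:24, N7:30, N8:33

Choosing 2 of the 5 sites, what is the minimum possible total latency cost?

70

Open {F1, F4}.
  N1→F1 5, N2→F1 6, N3→F1 5, N4→F1 22, N5→F4 16, N6→F4 7, N7→F4 4, N8→F1 5  ⇒ total 70.
Compare {F1, F3}: total 83.
Compare {F3, F4}: total 88.
No size-2 selection does better; minimum is 70.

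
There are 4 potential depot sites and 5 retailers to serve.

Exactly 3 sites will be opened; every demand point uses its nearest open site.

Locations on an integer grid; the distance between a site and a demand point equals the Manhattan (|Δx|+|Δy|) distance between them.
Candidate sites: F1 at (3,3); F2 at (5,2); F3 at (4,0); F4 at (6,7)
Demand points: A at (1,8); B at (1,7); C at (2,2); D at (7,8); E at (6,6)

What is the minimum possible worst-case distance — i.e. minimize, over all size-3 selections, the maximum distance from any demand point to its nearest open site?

6

Open {F1, F2, F4}.
  Farthest demand point is A at distance 6 (to F4); all others are ≤ 6.
With {F1, F3, F4} the worst case is 6.
With {F2, F3, F4} the worst case is 6.
No size-3 selection achieves below 6.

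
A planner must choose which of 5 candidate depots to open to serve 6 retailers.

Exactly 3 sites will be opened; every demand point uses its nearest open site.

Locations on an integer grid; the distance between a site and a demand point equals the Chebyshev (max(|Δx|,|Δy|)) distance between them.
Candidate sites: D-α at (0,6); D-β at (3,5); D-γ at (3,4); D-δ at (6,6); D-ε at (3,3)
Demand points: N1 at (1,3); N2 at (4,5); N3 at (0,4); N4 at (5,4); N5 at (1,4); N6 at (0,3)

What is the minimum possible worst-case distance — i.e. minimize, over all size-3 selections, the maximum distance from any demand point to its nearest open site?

Open {D-α, D-β, D-γ}.
  Farthest demand point is N6 at distance 3 (to D-α); all others are ≤ 3.
With {D-α, D-β, D-δ} the worst case is 3.
With {D-α, D-β, D-ε} the worst case is 3.
No size-3 selection achieves below 3.

3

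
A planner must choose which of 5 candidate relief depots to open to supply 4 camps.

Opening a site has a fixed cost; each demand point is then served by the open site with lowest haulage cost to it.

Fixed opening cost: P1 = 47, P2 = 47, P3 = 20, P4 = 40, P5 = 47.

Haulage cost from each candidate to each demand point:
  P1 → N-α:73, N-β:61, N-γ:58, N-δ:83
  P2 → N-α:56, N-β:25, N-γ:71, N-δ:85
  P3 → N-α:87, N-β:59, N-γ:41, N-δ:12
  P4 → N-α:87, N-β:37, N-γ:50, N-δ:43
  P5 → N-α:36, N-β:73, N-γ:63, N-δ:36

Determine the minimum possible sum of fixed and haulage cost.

Open {P2, P3}: assign each demand point to its cheapest open site.
  N-α→P2 56, N-β→P2 25, N-γ→P3 41, N-δ→P3 12
  haulage cost 134, fixed 67 → total 201.
Compare {P3, P5}: haulage cost 148 + fixed 67 = 215.
Compare {P3}: haulage cost 199 + fixed 20 = 219.
Compare {P2, P3, P5}: haulage cost 114 + fixed 114 = 228.
All other subsets cost ≥ 215. Minimum total cost: 201.

201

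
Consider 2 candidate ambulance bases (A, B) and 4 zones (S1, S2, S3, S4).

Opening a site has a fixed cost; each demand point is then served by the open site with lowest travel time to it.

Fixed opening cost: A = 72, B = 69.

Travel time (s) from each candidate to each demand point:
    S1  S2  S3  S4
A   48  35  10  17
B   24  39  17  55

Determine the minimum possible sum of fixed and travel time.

182

Open {A}: assign each demand point to its cheapest open site.
  S1→A 48, S2→A 35, S3→A 10, S4→A 17
  travel time 110, fixed 72 → total 182.
Compare {B}: travel time 135 + fixed 69 = 204.
Compare {A, B}: travel time 86 + fixed 141 = 227.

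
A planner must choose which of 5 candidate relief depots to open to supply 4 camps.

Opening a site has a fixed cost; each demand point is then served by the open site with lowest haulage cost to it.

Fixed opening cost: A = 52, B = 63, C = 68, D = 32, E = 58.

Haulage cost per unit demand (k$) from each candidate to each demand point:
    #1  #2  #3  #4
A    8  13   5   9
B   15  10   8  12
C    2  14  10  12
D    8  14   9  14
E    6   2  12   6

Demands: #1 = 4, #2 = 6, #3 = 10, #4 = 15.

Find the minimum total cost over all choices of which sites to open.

Open {A, E}: assign each demand point to its cheapest open site.
  #1→E 4×6=24, #2→E 6×2=12, #3→A 10×5=50, #4→E 15×6=90
  haulage cost 176, fixed 110 → total 286.
Compare {E}: haulage cost 246 + fixed 58 = 304.
Compare {D, E}: haulage cost 216 + fixed 90 = 306.
Compare {A, D, E}: haulage cost 176 + fixed 142 = 318.
All other subsets cost ≥ 304. Minimum total cost: 286.

286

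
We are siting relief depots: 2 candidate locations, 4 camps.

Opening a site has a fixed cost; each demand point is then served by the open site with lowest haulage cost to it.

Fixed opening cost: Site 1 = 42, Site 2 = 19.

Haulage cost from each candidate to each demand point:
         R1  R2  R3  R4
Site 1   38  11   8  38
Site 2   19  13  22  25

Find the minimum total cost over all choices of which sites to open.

98

Open {Site 2}: assign each demand point to its cheapest open site.
  R1→Site 2 19, R2→Site 2 13, R3→Site 2 22, R4→Site 2 25
  haulage cost 79, fixed 19 → total 98.
Compare {Site 1, Site 2}: haulage cost 63 + fixed 61 = 124.
Compare {Site 1}: haulage cost 95 + fixed 42 = 137.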